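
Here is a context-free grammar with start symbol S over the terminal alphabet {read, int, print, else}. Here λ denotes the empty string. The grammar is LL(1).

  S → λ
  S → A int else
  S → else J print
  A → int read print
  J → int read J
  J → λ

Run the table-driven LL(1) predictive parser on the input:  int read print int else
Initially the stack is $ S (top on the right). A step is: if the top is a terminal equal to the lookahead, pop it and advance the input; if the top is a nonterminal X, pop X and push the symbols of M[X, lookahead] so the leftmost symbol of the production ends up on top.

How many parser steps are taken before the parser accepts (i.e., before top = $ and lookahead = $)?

step 1: stack=$ S  input=int read print int else $  — expand S → A int else
step 2: stack=$ else int A  input=int read print int else $  — expand A → int read print
step 3: stack=$ else int print read int  input=int read print int else $  — match int
step 4: stack=$ else int print read  input=read print int else $  — match read
step 5: stack=$ else int print  input=print int else $  — match print
step 6: stack=$ else int  input=int else $  — match int
step 7: stack=$ else  input=else $  — match else
Accept reached after 7 steps.

7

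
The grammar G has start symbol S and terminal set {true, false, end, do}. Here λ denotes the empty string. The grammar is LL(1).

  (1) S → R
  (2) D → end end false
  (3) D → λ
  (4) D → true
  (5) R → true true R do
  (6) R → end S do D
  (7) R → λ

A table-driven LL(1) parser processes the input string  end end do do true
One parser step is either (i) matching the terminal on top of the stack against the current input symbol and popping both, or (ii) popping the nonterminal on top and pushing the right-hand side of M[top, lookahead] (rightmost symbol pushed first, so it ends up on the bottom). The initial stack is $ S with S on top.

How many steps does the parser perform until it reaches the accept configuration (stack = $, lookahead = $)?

13

step 1: stack=$ S  input=end end do do true $  — expand S → R
step 2: stack=$ R  input=end end do do true $  — expand R → end S do D
step 3: stack=$ D do S end  input=end end do do true $  — match end
step 4: stack=$ D do S  input=end do do true $  — expand S → R
step 5: stack=$ D do R  input=end do do true $  — expand R → end S do D
step 6: stack=$ D do D do S end  input=end do do true $  — match end
step 7: stack=$ D do D do S  input=do do true $  — expand S → R
step 8: stack=$ D do D do R  input=do do true $  — expand R → λ
step 9: stack=$ D do D do  input=do do true $  — match do
step 10: stack=$ D do D  input=do true $  — expand D → λ
step 11: stack=$ D do  input=do true $  — match do
step 12: stack=$ D  input=true $  — expand D → true
step 13: stack=$ true  input=true $  — match true
Accept reached after 13 steps.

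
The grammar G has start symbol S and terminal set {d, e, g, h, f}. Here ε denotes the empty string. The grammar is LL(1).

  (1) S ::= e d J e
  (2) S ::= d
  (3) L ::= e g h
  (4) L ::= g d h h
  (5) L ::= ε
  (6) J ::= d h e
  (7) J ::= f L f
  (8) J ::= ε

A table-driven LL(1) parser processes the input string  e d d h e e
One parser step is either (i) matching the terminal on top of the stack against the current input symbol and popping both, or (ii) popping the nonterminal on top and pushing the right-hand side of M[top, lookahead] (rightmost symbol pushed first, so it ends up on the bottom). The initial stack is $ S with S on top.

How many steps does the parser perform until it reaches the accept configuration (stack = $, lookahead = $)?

step 1: stack=$ S  input=e d d h e e $  — expand S ::= e d J e
step 2: stack=$ e J d e  input=e d d h e e $  — match e
step 3: stack=$ e J d  input=d d h e e $  — match d
step 4: stack=$ e J  input=d h e e $  — expand J ::= d h e
step 5: stack=$ e e h d  input=d h e e $  — match d
step 6: stack=$ e e h  input=h e e $  — match h
step 7: stack=$ e e  input=e e $  — match e
step 8: stack=$ e  input=e $  — match e
Accept reached after 8 steps.

8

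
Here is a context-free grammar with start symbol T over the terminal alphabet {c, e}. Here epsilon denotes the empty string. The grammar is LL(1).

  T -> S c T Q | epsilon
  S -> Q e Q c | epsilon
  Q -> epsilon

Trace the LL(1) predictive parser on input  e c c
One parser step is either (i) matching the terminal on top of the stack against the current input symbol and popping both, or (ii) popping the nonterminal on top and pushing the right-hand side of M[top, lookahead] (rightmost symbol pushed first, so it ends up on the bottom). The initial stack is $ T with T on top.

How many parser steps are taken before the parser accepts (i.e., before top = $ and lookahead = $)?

step 1: stack=$ T  input=e c c $  — expand T -> S c T Q
step 2: stack=$ Q T c S  input=e c c $  — expand S -> Q e Q c
step 3: stack=$ Q T c c Q e Q  input=e c c $  — expand Q -> epsilon
step 4: stack=$ Q T c c Q e  input=e c c $  — match e
step 5: stack=$ Q T c c Q  input=c c $  — expand Q -> epsilon
step 6: stack=$ Q T c c  input=c c $  — match c
step 7: stack=$ Q T c  input=c $  — match c
step 8: stack=$ Q T  input=$  — expand T -> epsilon
step 9: stack=$ Q  input=$  — expand Q -> epsilon
Accept reached after 9 steps.

9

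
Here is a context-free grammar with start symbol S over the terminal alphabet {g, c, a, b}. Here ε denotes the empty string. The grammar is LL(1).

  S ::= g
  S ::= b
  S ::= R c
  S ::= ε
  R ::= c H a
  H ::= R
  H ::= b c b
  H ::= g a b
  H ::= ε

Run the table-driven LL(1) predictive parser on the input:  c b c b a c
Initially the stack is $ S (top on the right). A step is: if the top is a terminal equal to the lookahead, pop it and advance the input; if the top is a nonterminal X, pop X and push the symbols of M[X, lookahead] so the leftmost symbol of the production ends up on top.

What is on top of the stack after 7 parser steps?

step 1: stack=$ S  input=c b c b a c $  — expand S ::= R c
step 2: stack=$ c R  input=c b c b a c $  — expand R ::= c H a
step 3: stack=$ c a H c  input=c b c b a c $  — match c
step 4: stack=$ c a H  input=b c b a c $  — expand H ::= b c b
step 5: stack=$ c a b c b  input=b c b a c $  — match b
step 6: stack=$ c a b c  input=c b a c $  — match c
step 7: stack=$ c a b  input=b a c $  — match b
Stack after step 7: $ c a (top = a).

a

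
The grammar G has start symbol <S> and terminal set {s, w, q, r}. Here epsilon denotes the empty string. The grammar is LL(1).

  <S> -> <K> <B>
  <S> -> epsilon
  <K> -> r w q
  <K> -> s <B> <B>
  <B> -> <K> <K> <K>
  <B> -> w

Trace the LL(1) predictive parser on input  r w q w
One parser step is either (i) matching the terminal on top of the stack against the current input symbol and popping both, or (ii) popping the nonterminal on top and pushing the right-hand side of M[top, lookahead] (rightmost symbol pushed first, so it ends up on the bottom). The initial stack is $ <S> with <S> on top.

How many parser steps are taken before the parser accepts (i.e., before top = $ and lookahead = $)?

7

step 1: stack=$ <S>  input=r w q w $  — expand <S> -> <K> <B>
step 2: stack=$ <B> <K>  input=r w q w $  — expand <K> -> r w q
step 3: stack=$ <B> q w r  input=r w q w $  — match r
step 4: stack=$ <B> q w  input=w q w $  — match w
step 5: stack=$ <B> q  input=q w $  — match q
step 6: stack=$ <B>  input=w $  — expand <B> -> w
step 7: stack=$ w  input=w $  — match w
Accept reached after 7 steps.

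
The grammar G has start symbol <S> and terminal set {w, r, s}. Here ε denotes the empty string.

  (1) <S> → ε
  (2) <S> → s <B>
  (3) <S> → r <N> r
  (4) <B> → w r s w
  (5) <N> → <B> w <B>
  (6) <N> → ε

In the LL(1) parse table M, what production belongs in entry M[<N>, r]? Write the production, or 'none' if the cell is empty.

<N> → ε

FIRST(<S>) = {ε, r, s}
FIRST(<B>) = {w}
FIRST(<N>) = {ε, w}  (via <B> w <B>)
FOLLOW(<S>) includes $ since <S> is the start symbol.
FOLLOW(<N>): in <S>→r <N> r, <N> is followed by r with FIRST {r}. Thus FOLLOW(<N>) = {r}.
For <N> → <B> w <B>: FIRST(<B> w <B>) = {w}, so it goes in M[<N>, t] for t ∈ {w}.
For <N> → ε: FIRST(ε) = {ε}, so it goes in M[<N>, t] for t ∈ {}; since ε ∈ FIRST, also for every t ∈ FOLLOW(<N>) = {r}.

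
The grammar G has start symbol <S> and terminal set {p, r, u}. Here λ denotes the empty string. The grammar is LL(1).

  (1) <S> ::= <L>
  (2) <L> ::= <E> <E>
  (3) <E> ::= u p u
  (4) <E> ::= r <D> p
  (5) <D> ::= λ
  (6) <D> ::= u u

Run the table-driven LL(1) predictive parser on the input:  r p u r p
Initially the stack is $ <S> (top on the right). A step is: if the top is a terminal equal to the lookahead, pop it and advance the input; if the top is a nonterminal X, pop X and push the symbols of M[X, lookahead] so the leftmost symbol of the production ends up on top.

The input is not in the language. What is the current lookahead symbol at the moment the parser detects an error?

r

step 1: stack=$ <S>  input=r p u r p $  — expand <S> ::= <L>
step 2: stack=$ <L>  input=r p u r p $  — expand <L> ::= <E> <E>
step 3: stack=$ <E> <E>  input=r p u r p $  — expand <E> ::= r <D> p
step 4: stack=$ <E> p <D> r  input=r p u r p $  — match r
step 5: stack=$ <E> p <D>  input=p u r p $  — expand <D> ::= λ
step 6: stack=$ <E> p  input=p u r p $  — match p
step 7: stack=$ <E>  input=u r p $  — expand <E> ::= u p u
step 8: stack=$ u p u  input=u r p $  — match u
step 9: stack=$ u p  input=r p $  — error: top is terminal p but lookahead is r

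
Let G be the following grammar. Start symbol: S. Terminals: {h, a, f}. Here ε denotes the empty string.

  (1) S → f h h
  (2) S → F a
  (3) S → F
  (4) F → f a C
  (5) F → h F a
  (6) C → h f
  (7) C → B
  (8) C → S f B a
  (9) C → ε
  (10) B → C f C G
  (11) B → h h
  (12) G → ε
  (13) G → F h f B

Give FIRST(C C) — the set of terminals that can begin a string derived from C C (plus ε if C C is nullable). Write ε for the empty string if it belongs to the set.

{ε, f, h}

FIRST(F) = {f, h}
FIRST(S) = {f, h}  (via F a, F)
FIRST(G) = {ε, f, h}  (via F h f B)
FIRST(C) = {ε, f, h}  (via B, S f B a)
FIRST(B) = {f, h}  (via C f C G)
FIRST(C C): take FIRST of each symbol in turn, carrying on past any symbol whose FIRST contains ε; result {ε, f, h}.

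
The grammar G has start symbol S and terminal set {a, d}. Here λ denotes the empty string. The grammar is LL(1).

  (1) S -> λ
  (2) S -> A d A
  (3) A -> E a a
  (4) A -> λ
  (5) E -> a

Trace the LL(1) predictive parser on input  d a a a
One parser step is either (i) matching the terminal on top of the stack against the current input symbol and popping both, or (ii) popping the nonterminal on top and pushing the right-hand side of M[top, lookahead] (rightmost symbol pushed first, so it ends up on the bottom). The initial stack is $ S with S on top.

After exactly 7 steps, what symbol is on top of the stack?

a

step 1: stack=$ S  input=d a a a $  — expand S -> A d A
step 2: stack=$ A d A  input=d a a a $  — expand A -> λ
step 3: stack=$ A d  input=d a a a $  — match d
step 4: stack=$ A  input=a a a $  — expand A -> E a a
step 5: stack=$ a a E  input=a a a $  — expand E -> a
step 6: stack=$ a a a  input=a a a $  — match a
step 7: stack=$ a a  input=a a $  — match a
Stack after step 7: $ a (top = a).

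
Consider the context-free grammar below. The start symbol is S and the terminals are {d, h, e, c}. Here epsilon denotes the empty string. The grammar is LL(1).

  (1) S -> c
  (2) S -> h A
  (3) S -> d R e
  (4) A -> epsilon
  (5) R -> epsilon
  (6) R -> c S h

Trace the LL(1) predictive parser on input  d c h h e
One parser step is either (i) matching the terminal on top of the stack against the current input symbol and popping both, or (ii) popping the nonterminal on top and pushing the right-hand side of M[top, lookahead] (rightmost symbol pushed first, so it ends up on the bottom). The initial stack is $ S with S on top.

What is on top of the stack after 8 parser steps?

     Stack      Input        Action
  1  $ S        d c h h e $  expand S -> d R e
  2  $ e R d    d c h h e $  match d
  3  $ e R      c h h e $    expand R -> c S h
  4  $ e h S c  c h h e $    match c
  5  $ e h S    h h e $      expand S -> h A
  6  $ e h A h  h h e $      match h
  7  $ e h A    h e $        expand A -> epsilon
  8  $ e h      h e $        match h
Stack after step 8: $ e (top = e).

e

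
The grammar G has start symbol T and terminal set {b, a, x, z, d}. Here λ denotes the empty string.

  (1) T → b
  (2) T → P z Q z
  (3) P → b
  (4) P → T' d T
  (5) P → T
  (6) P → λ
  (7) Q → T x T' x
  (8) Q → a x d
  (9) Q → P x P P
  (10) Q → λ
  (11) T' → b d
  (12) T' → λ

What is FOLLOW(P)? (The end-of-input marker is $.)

FIRST(T') = {λ, b}
FIRST(T) = {b, d, z}  (via P z Q z)
FIRST(P) = {λ, b, d, z}  (via T' d T, T)
FIRST(Q) = {λ, a, b, d, x, z}  (via T x T' x, P x P P)
FOLLOW(T) includes $ since T is the start symbol.
FOLLOW(Q): in T→P z Q z, Q is followed by z with FIRST {z}. Thus FOLLOW(Q) = {z}.
FOLLOW(P): in T→P z Q z, P is followed by z Q z with FIRST {z}; in Q→P x P P (occurrence 1), P is followed by x P P with FIRST {x}; in Q→P x P P (occurrence 2), P is followed by P with FIRST {λ, b, d, z}; in Q→P x P P (occurrence 2), the suffix after P is nullable, so FOLLOW(P) ⊇ FOLLOW(Q) = {z}; in Q→P x P P (occurrence 3), the suffix after P is empty, so FOLLOW(P) ⊇ FOLLOW(Q) = {z}. Thus FOLLOW(P) = {b, d, x, z}.
FOLLOW(T): in P→T' d T, the suffix after T is empty, so FOLLOW(T) ⊇ FOLLOW(P) = {b, d, x, z}; in P→T, the suffix after T is empty, so FOLLOW(T) ⊇ FOLLOW(P) = {b, d, x, z}; in Q→T x T' x, T is followed by x T' x with FIRST {x}. Thus FOLLOW(T) = {$, b, d, x, z}.
FOLLOW(T'): in P→T' d T, T' is followed by d T with FIRST {d}; in Q→T x T' x, T' is followed by x with FIRST {x}. Thus FOLLOW(T') = {d, x}.

{b, d, x, z}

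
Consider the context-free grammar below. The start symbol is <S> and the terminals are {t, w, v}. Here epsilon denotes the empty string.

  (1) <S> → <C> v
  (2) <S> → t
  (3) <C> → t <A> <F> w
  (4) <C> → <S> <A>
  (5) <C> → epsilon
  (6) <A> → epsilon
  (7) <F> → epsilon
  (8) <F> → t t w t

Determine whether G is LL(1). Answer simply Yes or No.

FIRST(<S>) = {t, v}
FIRST(<C>) = {epsilon, t, v}
FIRST(<A>) = {epsilon}
FIRST(<F>) = {epsilon, t}
FOLLOW(<S>) = {$, v}
FOLLOW(<C>) = {v}
FOLLOW(<A>) = {t, v, w}
FOLLOW(<F>) = {w}
Cell M[<C>, t] receives both <C> → t <A> <F> w and <C> → <S> <A> — the grammar is not LL(1).

No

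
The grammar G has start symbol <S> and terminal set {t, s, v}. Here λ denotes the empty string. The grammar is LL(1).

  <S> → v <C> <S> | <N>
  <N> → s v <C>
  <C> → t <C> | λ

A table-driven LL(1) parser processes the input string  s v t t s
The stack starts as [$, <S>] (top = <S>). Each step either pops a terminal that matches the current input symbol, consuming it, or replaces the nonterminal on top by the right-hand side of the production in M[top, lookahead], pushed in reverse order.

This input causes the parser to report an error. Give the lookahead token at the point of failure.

s

      Stack      Input        Action
   1  $ <S>      s v t t s $  expand <S> → <N>
   2  $ <N>      s v t t s $  expand <N> → s v <C>
   3  $ <C> v s  s v t t s $  match s
   4  $ <C> v    v t t s $    match v
   5  $ <C>      t t s $      expand <C> → t <C>
   6  $ <C> t    t t s $      match t
   7  $ <C>      t s $        expand <C> → t <C>
   8  $ <C> t    t s $        match t
   9  $ <C>      s $          expand <C> → λ
  10  $          s $          error: stack empty but input remains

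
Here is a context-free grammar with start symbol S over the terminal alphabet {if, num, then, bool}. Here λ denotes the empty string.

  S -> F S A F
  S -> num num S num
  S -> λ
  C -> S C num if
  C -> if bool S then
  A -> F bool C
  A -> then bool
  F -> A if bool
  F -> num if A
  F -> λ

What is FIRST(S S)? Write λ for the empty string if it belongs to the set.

FIRST(S): from S->F S A F we get {bool, num, then}; from S->num num S num we get {num}; from S->λ we get {λ}. So FIRST(S) = {λ, bool, num, then}.
FIRST(C): from C->S C num if we get {bool, if, num, then}; from C->if bool S then we get {if}. So FIRST(C) = {bool, if, num, then}.
FIRST(A): from A->F bool C we get {bool, num, then}; from A->then bool we get {then}. So FIRST(A) = {bool, num, then}.
FIRST(F): from F->A if bool we get {bool, num, then}; from F->num if A we get {num}; from F->λ we get {λ}. So FIRST(F) = {λ, bool, num, then}.
FIRST(S S): take FIRST of each symbol in turn, carrying on past any symbol whose FIRST contains λ; result {λ, bool, num, then}.

{λ, bool, num, then}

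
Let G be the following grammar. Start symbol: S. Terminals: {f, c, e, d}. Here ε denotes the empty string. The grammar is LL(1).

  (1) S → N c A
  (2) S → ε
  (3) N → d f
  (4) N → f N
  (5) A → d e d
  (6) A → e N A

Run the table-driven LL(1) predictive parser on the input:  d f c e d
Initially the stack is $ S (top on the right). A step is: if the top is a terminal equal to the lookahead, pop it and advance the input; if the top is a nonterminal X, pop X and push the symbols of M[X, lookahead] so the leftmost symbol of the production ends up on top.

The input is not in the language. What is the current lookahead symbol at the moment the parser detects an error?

      Stack      Input        Action
   1  $ S        d f c e d $  expand S → N c A
   2  $ A c N    d f c e d $  expand N → d f
   3  $ A c f d  d f c e d $  match d
   4  $ A c f    f c e d $    match f
   5  $ A c      c e d $      match c
   6  $ A        e d $        expand A → e N A
   7  $ A N e    e d $        match e
   8  $ A N      d $          expand N → d f
   9  $ A f d    d $          match d
  10  $ A f      $            error: top is terminal f but lookahead is $

$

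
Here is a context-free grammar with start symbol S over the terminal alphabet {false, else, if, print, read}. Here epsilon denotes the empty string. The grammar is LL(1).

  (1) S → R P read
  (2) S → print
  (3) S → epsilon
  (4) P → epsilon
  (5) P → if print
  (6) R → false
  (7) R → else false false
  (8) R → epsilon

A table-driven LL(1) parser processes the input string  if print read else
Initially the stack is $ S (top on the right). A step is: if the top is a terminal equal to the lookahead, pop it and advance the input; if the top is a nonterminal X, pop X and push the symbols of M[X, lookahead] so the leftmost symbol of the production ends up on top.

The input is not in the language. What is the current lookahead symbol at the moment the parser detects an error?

else

step 1: stack=$ S  input=if print read else $  — expand S → R P read
step 2: stack=$ read P R  input=if print read else $  — expand R → epsilon
step 3: stack=$ read P  input=if print read else $  — expand P → if print
step 4: stack=$ read print if  input=if print read else $  — match if
step 5: stack=$ read print  input=print read else $  — match print
step 6: stack=$ read  input=read else $  — match read
step 7: stack=$  input=else $  — error: stack empty but input remains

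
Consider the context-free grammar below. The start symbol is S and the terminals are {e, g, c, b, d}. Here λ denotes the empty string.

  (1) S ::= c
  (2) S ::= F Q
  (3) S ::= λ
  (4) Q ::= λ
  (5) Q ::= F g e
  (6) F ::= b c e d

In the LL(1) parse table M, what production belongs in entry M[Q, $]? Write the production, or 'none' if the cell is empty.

FIRST(F) = {b}
FIRST(S) = {λ, b, c}  (via F Q)
FIRST(Q) = {λ, b}  (via F g e)
FOLLOW(S) includes $ since S is the start symbol.
FOLLOW(S): S appears on no right-hand side. Thus FOLLOW(S) = {$}.
FOLLOW(Q): in S::=F Q, the suffix after Q is empty, so FOLLOW(Q) ⊇ FOLLOW(S) = {$}. Thus FOLLOW(Q) = {$}.
For Q ::= λ: FIRST(λ) = {λ}, so it goes in M[Q, t] for t ∈ {}; since λ ∈ FIRST, also for every t ∈ FOLLOW(Q) = {$}.
For Q ::= F g e: FIRST(F g e) = {b}, so it goes in M[Q, t] for t ∈ {b}.

Q ::= λ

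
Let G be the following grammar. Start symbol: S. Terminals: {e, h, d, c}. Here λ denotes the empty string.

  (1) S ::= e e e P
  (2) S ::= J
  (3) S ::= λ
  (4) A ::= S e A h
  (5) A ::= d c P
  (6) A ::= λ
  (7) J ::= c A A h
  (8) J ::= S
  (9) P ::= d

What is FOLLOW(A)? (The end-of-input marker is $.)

FIRST(P) = {d}
FIRST(S) = {λ, c, e}  (via J)
FIRST(A) = {λ, c, d, e}  (via S e A h)
FIRST(J) = {λ, c, e}  (via S)
FOLLOW(S) includes $ since S is the start symbol.
FOLLOW(A): in A::=S e A h, A is followed by h with FIRST {h}; in J::=c A A h (occurrence 1), A is followed by A h with FIRST {c, d, e, h}; in J::=c A A h (occurrence 2), A is followed by h with FIRST {h}. Thus FOLLOW(A) = {c, d, e, h}.
FOLLOW(S): in A::=S e A h, S is followed by e A h with FIRST {e}; in J::=S, the suffix after S is empty, so FOLLOW(S) ⊇ FOLLOW(J) = {$, e}. Thus FOLLOW(S) = {$, e}.
FOLLOW(J): in S::=J, the suffix after J is empty, so FOLLOW(J) ⊇ FOLLOW(S) = {$, e}. Thus FOLLOW(J) = {$, e}.
FOLLOW(P): in S::=e e e P, the suffix after P is empty, so FOLLOW(P) ⊇ FOLLOW(S) = {$, e}; in A::=d c P, the suffix after P is empty, so FOLLOW(P) ⊇ FOLLOW(A) = {c, d, e, h}. Thus FOLLOW(P) = {$, c, d, e, h}.

{c, d, e, h}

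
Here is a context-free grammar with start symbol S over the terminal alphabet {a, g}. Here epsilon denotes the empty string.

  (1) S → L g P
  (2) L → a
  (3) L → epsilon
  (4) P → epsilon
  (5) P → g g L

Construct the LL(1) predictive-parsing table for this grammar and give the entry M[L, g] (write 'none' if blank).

L → epsilon

FIRST(L) = {epsilon, a}
FIRST(P) = {epsilon, g}
FIRST(S) = {a, g}  (via L g P)
FOLLOW(S) includes $ since S is the start symbol.
FOLLOW(P): in S→L g P, the suffix after P is empty, so FOLLOW(P) ⊇ FOLLOW(S) = {$}. Thus FOLLOW(P) = {$}.
FOLLOW(L): in S→L g P, L is followed by g P with FIRST {g}; in P→g g L, the suffix after L is empty, so FOLLOW(L) ⊇ FOLLOW(P) = {$}. Thus FOLLOW(L) = {$, g}.
For L → a: FIRST(a) = {a}, so it goes in M[L, t] for t ∈ {a}.
For L → epsilon: FIRST(epsilon) = {epsilon}, so it goes in M[L, t] for t ∈ {}; since epsilon ∈ FIRST, also for every t ∈ FOLLOW(L) = {$, g}.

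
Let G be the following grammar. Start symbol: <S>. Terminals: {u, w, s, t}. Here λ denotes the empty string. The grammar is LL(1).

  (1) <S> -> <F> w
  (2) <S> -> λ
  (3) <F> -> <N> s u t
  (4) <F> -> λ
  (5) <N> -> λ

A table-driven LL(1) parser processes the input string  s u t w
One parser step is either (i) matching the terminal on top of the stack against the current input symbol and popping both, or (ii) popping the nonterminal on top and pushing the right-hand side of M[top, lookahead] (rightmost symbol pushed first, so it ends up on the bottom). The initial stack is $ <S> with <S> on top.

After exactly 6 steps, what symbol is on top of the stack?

step 1: stack=$ <S>  input=s u t w $  — expand <S> -> <F> w
step 2: stack=$ w <F>  input=s u t w $  — expand <F> -> <N> s u t
step 3: stack=$ w t u s <N>  input=s u t w $  — expand <N> -> λ
step 4: stack=$ w t u s  input=s u t w $  — match s
step 5: stack=$ w t u  input=u t w $  — match u
step 6: stack=$ w t  input=t w $  — match t
Stack after step 6: $ w (top = w).

w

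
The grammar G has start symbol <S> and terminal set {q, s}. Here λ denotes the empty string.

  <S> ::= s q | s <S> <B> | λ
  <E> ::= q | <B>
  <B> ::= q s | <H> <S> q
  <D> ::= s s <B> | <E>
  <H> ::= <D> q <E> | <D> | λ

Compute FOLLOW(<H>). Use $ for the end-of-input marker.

FIRST(<S>): from <S>::=s q we get {s}; from <S>::=s <S> <B> we get {s}; from <S>::=λ we get {λ}. So FIRST(<S>) = {λ, s}.
FIRST(<E>): from <E>::=q we get {q}; from <E>::=<B> we get {q, s}. So FIRST(<E>) = {q, s}.
FIRST(<D>): from <D>::=s s <B> we get {s}; from <D>::=<E> we get {q, s}. So FIRST(<D>) = {q, s}.
FIRST(<H>): from <H>::=<D> q <E> we get {q, s}; from <H>::=<D> we get {q, s}; from <H>::=λ we get {λ}. So FIRST(<H>) = {λ, q, s}.
FIRST(<B>): from <B>::=q s we get {q}; from <B>::=<H> <S> q we get {q, s}. So FIRST(<B>) = {q, s}.
FOLLOW(<S>) includes $ since <S> is the start symbol.
FOLLOW(<S>): in <S>::=s <S> <B>, <S> is followed by <B> with FIRST {q, s}; in <B>::=<H> <S> q, <S> is followed by q with FIRST {q}. Thus FOLLOW(<S>) = {$, q, s}.
FOLLOW(<H>): in <B>::=<H> <S> q, <H> is followed by <S> q with FIRST {q, s}. Thus FOLLOW(<H>) = {q, s}.
FOLLOW(<D>): in <H>::=<D> q <E>, <D> is followed by q <E> with FIRST {q}; in <H>::=<D>, the suffix after <D> is empty, so FOLLOW(<D>) ⊇ FOLLOW(<H>) = {q, s}. Thus FOLLOW(<D>) = {q, s}.
FOLLOW(<E>): in <D>::=<E>, the suffix after <E> is empty, so FOLLOW(<E>) ⊇ FOLLOW(<D>) = {q, s}; in <H>::=<D> q <E>, the suffix after <E> is empty, so FOLLOW(<E>) ⊇ FOLLOW(<H>) = {q, s}. Thus FOLLOW(<E>) = {q, s}.
FOLLOW(<B>): in <S>::=s <S> <B>, the suffix after <B> is empty, so FOLLOW(<B>) ⊇ FOLLOW(<S>) = {$, q, s}; in <E>::=<B>, the suffix after <B> is empty, so FOLLOW(<B>) ⊇ FOLLOW(<E>) = {q, s}; in <D>::=s s <B>, the suffix after <B> is empty, so FOLLOW(<B>) ⊇ FOLLOW(<D>) = {q, s}. Thus FOLLOW(<B>) = {$, q, s}.

{q, s}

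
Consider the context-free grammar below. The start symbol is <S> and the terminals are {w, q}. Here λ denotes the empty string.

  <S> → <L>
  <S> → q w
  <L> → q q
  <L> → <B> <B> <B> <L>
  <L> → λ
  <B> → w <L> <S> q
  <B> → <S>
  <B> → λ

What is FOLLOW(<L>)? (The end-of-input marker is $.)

{$, q, w}

FIRST(<S>) = {λ, q, w}  (via <L>)
FIRST(<B>) = {λ, q, w}  (via <S>)
FIRST(<L>) = {λ, q, w}  (via <B> <B> <B> <L>)
FOLLOW(<S>) includes $ since <S> is the start symbol.
FOLLOW(<S>): in <B>→w <L> <S> q, <S> is followed by q with FIRST {q}; in <B>→<S>, the suffix after <S> is empty, so FOLLOW(<S>) ⊇ FOLLOW(<B>) = {$, q, w}. Thus FOLLOW(<S>) = {$, q, w}.
FOLLOW(<L>): in <S>→<L>, the suffix after <L> is empty, so FOLLOW(<L>) ⊇ FOLLOW(<S>) = {$, q, w}; in <L>→<B> <B> <B> <L>, the suffix after <L> is empty (adds nothing new); in <B>→w <L> <S> q, <L> is followed by <S> q with FIRST {q, w}. Thus FOLLOW(<L>) = {$, q, w}.
FOLLOW(<B>): in <L>→<B> <B> <B> <L> (occurrence 1), <B> is followed by <B> <B> <L> with FIRST {λ, q, w}; in <L>→<B> <B> <B> <L> (occurrence 1), the suffix after <B> is nullable, so FOLLOW(<B>) ⊇ FOLLOW(<L>) = {$, q, w}; in <L>→<B> <B> <B> <L> (occurrence 2), <B> is followed by <B> <L> with FIRST {λ, q, w}; in <L>→<B> <B> <B> <L> (occurrence 2), the suffix after <B> is nullable, so FOLLOW(<B>) ⊇ FOLLOW(<L>) = {$, q, w}; in <L>→<B> <B> <B> <L> (occurrence 3), <B> is followed by <L> with FIRST {λ, q, w}; in <L>→<B> <B> <B> <L> (occurrence 3), the suffix after <B> is nullable, so FOLLOW(<B>) ⊇ FOLLOW(<L>) = {$, q, w}. Thus FOLLOW(<B>) = {$, q, w}.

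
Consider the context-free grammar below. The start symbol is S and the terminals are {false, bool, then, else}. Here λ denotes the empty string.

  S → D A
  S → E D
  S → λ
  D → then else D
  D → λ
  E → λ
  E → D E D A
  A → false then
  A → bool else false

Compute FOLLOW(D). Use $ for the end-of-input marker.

{$, bool, false, then}

FIRST(D): from D→then else D we get {then}; from D→λ we get {λ}. So FIRST(D) = {λ, then}.
FIRST(A): from A→false then we get {false}; from A→bool else false we get {bool}. So FIRST(A) = {bool, false}.
FIRST(E): from E→λ we get {λ}; from E→D E D A we get {bool, false, then}. So FIRST(E) = {λ, bool, false, then}.
FIRST(S): from S→D A we get {bool, false, then}; from S→E D we get {λ, bool, false, then}; from S→λ we get {λ}. So FIRST(S) = {λ, bool, false, then}.
FOLLOW(S) includes $ since S is the start symbol.
FOLLOW(S): S appears on no right-hand side. Thus FOLLOW(S) = {$}.
FOLLOW(D): in S→D A, D is followed by A with FIRST {bool, false}; in S→E D, the suffix after D is empty, so FOLLOW(D) ⊇ FOLLOW(S) = {$}; in D→then else D, the suffix after D is empty (adds nothing new); in E→D E D A (occurrence 1), D is followed by E D A with FIRST {bool, false, then}; in E→D E D A (occurrence 2), D is followed by A with FIRST {bool, false}. Thus FOLLOW(D) = {$, bool, false, then}.
FOLLOW(E): in S→E D, E is followed by D with FIRST {λ, then}; in S→E D, the suffix after E is nullable, so FOLLOW(E) ⊇ FOLLOW(S) = {$}; in E→D E D A, E is followed by D A with FIRST {bool, false, then}. Thus FOLLOW(E) = {$, bool, false, then}.
FOLLOW(A): in S→D A, the suffix after A is empty, so FOLLOW(A) ⊇ FOLLOW(S) = {$}; in E→D E D A, the suffix after A is empty, so FOLLOW(A) ⊇ FOLLOW(E) = {$, bool, false, then}. Thus FOLLOW(A) = {$, bool, false, then}.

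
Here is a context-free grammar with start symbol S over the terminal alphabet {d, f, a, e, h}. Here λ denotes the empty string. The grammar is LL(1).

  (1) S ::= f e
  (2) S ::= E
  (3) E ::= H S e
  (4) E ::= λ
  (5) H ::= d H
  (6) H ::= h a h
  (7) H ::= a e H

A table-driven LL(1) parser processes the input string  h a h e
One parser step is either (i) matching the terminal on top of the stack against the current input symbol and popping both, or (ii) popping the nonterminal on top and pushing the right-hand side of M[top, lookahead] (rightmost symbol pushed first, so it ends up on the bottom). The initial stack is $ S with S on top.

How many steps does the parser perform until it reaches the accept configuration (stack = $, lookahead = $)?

9

     Stack        Input      Action
  1  $ S          h a h e $  expand S ::= E
  2  $ E          h a h e $  expand E ::= H S e
  3  $ e S H      h a h e $  expand H ::= h a h
  4  $ e S h a h  h a h e $  match h
  5  $ e S h a    a h e $    match a
  6  $ e S h      h e $      match h
  7  $ e S        e $        expand S ::= E
  8  $ e E        e $        expand E ::= λ
  9  $ e          e $        match e
Accept reached after 9 steps.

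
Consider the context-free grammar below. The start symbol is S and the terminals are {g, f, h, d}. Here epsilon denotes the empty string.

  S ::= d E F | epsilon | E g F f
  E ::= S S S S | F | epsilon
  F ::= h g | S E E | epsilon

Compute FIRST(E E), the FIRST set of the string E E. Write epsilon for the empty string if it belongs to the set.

FIRST(S): from S::=d E F we get {d}; from S::=epsilon we get {epsilon}; from S::=E g F f we get {d, g, h}. So FIRST(S) = {epsilon, d, g, h}.
FIRST(E): from E::=S S S S we get {epsilon, d, g, h}; from E::=F we get {epsilon, d, g, h}; from E::=epsilon we get {epsilon}. So FIRST(E) = {epsilon, d, g, h}.
FIRST(F): from F::=h g we get {h}; from F::=S E E we get {epsilon, d, g, h}; from F::=epsilon we get {epsilon}. So FIRST(F) = {epsilon, d, g, h}.
FIRST(E E): take FIRST of each symbol in turn, carrying on past any symbol whose FIRST contains epsilon; result {epsilon, d, g, h}.

{epsilon, d, g, h}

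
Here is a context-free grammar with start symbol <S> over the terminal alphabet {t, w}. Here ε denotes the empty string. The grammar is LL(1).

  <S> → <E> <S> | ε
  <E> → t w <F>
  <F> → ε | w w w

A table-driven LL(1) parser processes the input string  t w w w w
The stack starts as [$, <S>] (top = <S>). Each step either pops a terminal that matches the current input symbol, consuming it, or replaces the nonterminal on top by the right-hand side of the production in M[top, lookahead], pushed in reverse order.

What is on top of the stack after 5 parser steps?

w

step 1: stack=$ <S>  input=t w w w w $  — expand <S> → <E> <S>
step 2: stack=$ <S> <E>  input=t w w w w $  — expand <E> → t w <F>
step 3: stack=$ <S> <F> w t  input=t w w w w $  — match t
step 4: stack=$ <S> <F> w  input=w w w w $  — match w
step 5: stack=$ <S> <F>  input=w w w $  — expand <F> → w w w
Stack after step 5: $ <S> w w w (top = w).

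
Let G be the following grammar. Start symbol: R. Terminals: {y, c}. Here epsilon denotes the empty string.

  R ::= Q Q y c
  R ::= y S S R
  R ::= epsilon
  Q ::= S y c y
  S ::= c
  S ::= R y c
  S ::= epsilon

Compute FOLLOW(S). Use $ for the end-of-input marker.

{$, c, y}

FIRST(R) = {epsilon, c, y}  (via Q Q y c)
FIRST(S) = {epsilon, c, y}  (via R y c)
FIRST(Q) = {c, y}  (via S y c y)
FOLLOW(R) includes $ since R is the start symbol.
FOLLOW(R): in R::=y S S R, the suffix after R is empty (adds nothing new); in S::=R y c, R is followed by y c with FIRST {y}. Thus FOLLOW(R) = {$, y}.
FOLLOW(Q): in R::=Q Q y c (occurrence 1), Q is followed by Q y c with FIRST {c, y}; in R::=Q Q y c (occurrence 2), Q is followed by y c with FIRST {y}. Thus FOLLOW(Q) = {c, y}.
FOLLOW(S): in R::=y S S R (occurrence 1), S is followed by S R with FIRST {epsilon, c, y}; in R::=y S S R (occurrence 1), the suffix after S is nullable, so FOLLOW(S) ⊇ FOLLOW(R) = {$, y}; in R::=y S S R (occurrence 2), S is followed by R with FIRST {epsilon, c, y}; in R::=y S S R (occurrence 2), the suffix after S is nullable, so FOLLOW(S) ⊇ FOLLOW(R) = {$, y}; in Q::=S y c y, S is followed by y c y with FIRST {y}. Thus FOLLOW(S) = {$, c, y}.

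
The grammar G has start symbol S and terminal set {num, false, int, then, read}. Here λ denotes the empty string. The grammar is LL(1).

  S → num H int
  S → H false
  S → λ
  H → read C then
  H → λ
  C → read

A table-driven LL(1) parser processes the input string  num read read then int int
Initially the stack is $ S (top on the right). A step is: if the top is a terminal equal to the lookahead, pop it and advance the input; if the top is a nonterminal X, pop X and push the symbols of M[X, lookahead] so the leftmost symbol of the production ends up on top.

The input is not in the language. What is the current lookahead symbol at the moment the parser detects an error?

step 1: stack=$ S  input=num read read then int int $  — expand S → num H int
step 2: stack=$ int H num  input=num read read then int int $  — match num
step 3: stack=$ int H  input=read read then int int $  — expand H → read C then
step 4: stack=$ int then C read  input=read read then int int $  — match read
step 5: stack=$ int then C  input=read then int int $  — expand C → read
step 6: stack=$ int then read  input=read then int int $  — match read
step 7: stack=$ int then  input=then int int $  — match then
step 8: stack=$ int  input=int int $  — match int
step 9: stack=$  input=int $  — error: stack empty but input remains

int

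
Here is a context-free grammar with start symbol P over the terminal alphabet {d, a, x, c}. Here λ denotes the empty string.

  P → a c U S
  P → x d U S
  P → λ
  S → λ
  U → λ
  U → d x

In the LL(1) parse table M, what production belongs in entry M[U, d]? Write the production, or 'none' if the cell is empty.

U → d x

FIRST(P) = {λ, a, x}
FIRST(S) = {λ}
FIRST(U) = {λ, d}
FOLLOW(P) includes $ since P is the start symbol.
FOLLOW(P): P appears on no right-hand side. Thus FOLLOW(P) = {$}.
FOLLOW(U): in P→a c U S, U is followed by S with FIRST {λ}; in P→a c U S, the suffix after U is nullable, so FOLLOW(U) ⊇ FOLLOW(P) = {$}; in P→x d U S, U is followed by S with FIRST {λ}; in P→x d U S, the suffix after U is nullable, so FOLLOW(U) ⊇ FOLLOW(P) = {$}. Thus FOLLOW(U) = {$}.
For U → λ: FIRST(λ) = {λ}, so it goes in M[U, t] for t ∈ {}; since λ ∈ FIRST, also for every t ∈ FOLLOW(U) = {$}.
For U → d x: FIRST(d x) = {d}, so it goes in M[U, t] for t ∈ {d}.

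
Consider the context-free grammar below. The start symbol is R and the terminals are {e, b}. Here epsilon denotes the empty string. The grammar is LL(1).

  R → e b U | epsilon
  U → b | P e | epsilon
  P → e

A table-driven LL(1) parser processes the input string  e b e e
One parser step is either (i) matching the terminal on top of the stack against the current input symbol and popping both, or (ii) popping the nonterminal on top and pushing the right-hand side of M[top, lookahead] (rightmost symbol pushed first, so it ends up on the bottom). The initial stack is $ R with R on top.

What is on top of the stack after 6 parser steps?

step 1: stack=$ R  input=e b e e $  — expand R → e b U
step 2: stack=$ U b e  input=e b e e $  — match e
step 3: stack=$ U b  input=b e e $  — match b
step 4: stack=$ U  input=e e $  — expand U → P e
step 5: stack=$ e P  input=e e $  — expand P → e
step 6: stack=$ e e  input=e e $  — match e
Stack after step 6: $ e (top = e).

e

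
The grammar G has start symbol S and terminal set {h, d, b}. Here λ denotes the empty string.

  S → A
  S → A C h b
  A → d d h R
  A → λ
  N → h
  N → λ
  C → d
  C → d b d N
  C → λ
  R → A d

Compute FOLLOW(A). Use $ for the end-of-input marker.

{$, d, h}

FIRST(A): from A→d d h R we get {d}; from A→λ we get {λ}. So FIRST(A) = {λ, d}.
FIRST(N): from N→h we get {h}; from N→λ we get {λ}. So FIRST(N) = {λ, h}.
FIRST(C): from C→d we get {d}; from C→d b d N we get {d}; from C→λ we get {λ}. So FIRST(C) = {λ, d}.
FIRST(S): from S→A we get {λ, d}; from S→A C h b we get {d, h}. So FIRST(S) = {λ, d, h}.
FIRST(R): from R→A d we get {d}. So FIRST(R) = {d}.
FOLLOW(S) includes $ since S is the start symbol.
FOLLOW(S): S appears on no right-hand side. Thus FOLLOW(S) = {$}.
FOLLOW(A): in S→A, the suffix after A is empty, so FOLLOW(A) ⊇ FOLLOW(S) = {$}; in S→A C h b, A is followed by C h b with FIRST {d, h}; in R→A d, A is followed by d with FIRST {d}. Thus FOLLOW(A) = {$, d, h}.
FOLLOW(C): in S→A C h b, C is followed by h b with FIRST {h}. Thus FOLLOW(C) = {h}.
FOLLOW(N): in C→d b d N, the suffix after N is empty, so FOLLOW(N) ⊇ FOLLOW(C) = {h}. Thus FOLLOW(N) = {h}.
FOLLOW(R): in A→d d h R, the suffix after R is empty, so FOLLOW(R) ⊇ FOLLOW(A) = {$, d, h}. Thus FOLLOW(R) = {$, d, h}.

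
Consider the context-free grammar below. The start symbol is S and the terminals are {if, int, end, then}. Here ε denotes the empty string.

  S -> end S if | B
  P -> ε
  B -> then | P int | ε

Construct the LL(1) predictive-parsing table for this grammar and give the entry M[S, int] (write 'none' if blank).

FIRST(P) = {ε}
FIRST(B) = {ε, int, then}  (via P int)
FIRST(S) = {ε, end, int, then}  (via B)
FOLLOW(S) includes $ since S is the start symbol.
FOLLOW(S): in S->end S if, S is followed by if with FIRST {if}. Thus FOLLOW(S) = {$, if}.
For S -> end S if: FIRST(end S if) = {end}, so it goes in M[S, t] for t ∈ {end}.
For S -> B: FIRST(B) = {ε, int, then}, so it goes in M[S, t] for t ∈ {int, then}; since ε ∈ FIRST, also for every t ∈ FOLLOW(S) = {$, if}.

S -> B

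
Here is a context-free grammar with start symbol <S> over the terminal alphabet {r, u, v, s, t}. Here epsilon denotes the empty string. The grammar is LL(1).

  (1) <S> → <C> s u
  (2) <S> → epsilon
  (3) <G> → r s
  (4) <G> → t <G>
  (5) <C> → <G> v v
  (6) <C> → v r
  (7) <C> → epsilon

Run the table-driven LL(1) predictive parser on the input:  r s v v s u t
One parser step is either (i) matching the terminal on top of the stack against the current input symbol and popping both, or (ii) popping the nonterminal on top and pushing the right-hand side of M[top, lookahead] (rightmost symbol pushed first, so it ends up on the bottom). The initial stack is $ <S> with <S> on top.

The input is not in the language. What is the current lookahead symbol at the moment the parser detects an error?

t

      Stack          Input            Action
   1  $ <S>          r s v v s u t $  expand <S> → <C> s u
   2  $ u s <C>      r s v v s u t $  expand <C> → <G> v v
   3  $ u s v v <G>  r s v v s u t $  expand <G> → r s
   4  $ u s v v s r  r s v v s u t $  match r
   5  $ u s v v s    s v v s u t $    match s
   6  $ u s v v      v v s u t $      match v
   7  $ u s v        v s u t $        match v
   8  $ u s          s u t $          match s
   9  $ u            u t $            match u
  10  $              t $              error: stack empty but input remains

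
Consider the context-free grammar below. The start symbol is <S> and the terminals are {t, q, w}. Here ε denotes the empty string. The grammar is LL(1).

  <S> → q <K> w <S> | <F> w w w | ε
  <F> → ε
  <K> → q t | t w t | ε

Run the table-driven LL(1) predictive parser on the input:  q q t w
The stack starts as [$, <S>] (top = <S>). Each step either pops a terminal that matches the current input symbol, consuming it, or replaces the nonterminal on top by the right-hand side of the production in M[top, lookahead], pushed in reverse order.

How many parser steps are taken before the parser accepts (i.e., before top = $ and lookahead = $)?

     Stack          Input      Action
  1  $ <S>          q q t w $  expand <S> → q <K> w <S>
  2  $ <S> w <K> q  q q t w $  match q
  3  $ <S> w <K>    q t w $    expand <K> → q t
  4  $ <S> w t q    q t w $    match q
  5  $ <S> w t      t w $      match t
  6  $ <S> w        w $        match w
  7  $ <S>          $          expand <S> → ε
Accept reached after 7 steps.

7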